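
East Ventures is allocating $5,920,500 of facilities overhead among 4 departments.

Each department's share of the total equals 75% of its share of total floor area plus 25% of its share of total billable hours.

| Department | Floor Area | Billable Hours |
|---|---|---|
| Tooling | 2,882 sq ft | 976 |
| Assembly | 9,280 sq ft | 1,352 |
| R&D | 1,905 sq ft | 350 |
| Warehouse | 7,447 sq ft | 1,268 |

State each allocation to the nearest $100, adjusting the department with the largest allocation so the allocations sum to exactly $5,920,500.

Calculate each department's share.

Tooling: $960,900 · Assembly: $2,422,500 · R&D: $524,500 · Warehouse: $2,012,600

Totals — floor area 21,514, billable hours 3,946.
Composite weights (75% floor area + 25% billable hours): Tooling 0.1623; Assembly 0.4092; R&D 0.0886; Warehouse 0.3399.
Unrounded shares: Tooling 960,922.20; Assembly 2,422,471.05; R&D 524,465.11; Warehouse 2,012,641.63.
Rounded to nearest $100: Tooling $960,900; Assembly $2,422,500; R&D $524,500; Warehouse $2,012,600. Sum = $5,920,500.
Sum already equals the total — no adjustment.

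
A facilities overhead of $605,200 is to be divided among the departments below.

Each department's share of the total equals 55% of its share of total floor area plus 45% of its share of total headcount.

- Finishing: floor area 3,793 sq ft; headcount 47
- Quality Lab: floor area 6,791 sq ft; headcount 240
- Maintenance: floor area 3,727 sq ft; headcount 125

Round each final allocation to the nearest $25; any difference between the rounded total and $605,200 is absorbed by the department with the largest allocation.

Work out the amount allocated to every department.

Finishing: $119,300 | Quality Lab: $316,575 | Maintenance: $169,325

Totals — floor area 14,311, headcount 412.
Composite weights (55% floor area + 45% headcount): Finishing 0.1971; Quality Lab 0.5231; Maintenance 0.2798.
Pro-rata amounts: Finishing 119,289.42; Quality Lab 316,596.74; Maintenance 169,313.84.
After rounding ($25): Finishing $119,300; Quality Lab $316,600; Maintenance $169,325. Sum = $605,225.
Difference $605,200 − $605,225 = −$25 applied to largest allocation (Quality Lab): Quality Lab becomes $316,575.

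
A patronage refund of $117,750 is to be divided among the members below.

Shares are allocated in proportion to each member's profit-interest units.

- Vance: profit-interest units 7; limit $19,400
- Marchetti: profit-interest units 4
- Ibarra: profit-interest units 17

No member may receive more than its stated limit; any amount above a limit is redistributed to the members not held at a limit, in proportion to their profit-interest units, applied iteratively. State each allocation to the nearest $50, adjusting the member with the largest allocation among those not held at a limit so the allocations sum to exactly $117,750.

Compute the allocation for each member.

Vance: $19,400 | Marchetti: $18,750 | Ibarra: $79,600

Total profit-interest units = 28.
Proportional shares (ignoring caps): Vance 29,437.50; Marchetti 16,821.43; Ibarra 71,491.07.
Held at cap: Vance ($19,400); balance $98,350 reallocated over remaining profit-interest units 21.
Redistributed shares: Marchetti 18,733.33 → $18,750; Ibarra 79,616.67 → $79,600.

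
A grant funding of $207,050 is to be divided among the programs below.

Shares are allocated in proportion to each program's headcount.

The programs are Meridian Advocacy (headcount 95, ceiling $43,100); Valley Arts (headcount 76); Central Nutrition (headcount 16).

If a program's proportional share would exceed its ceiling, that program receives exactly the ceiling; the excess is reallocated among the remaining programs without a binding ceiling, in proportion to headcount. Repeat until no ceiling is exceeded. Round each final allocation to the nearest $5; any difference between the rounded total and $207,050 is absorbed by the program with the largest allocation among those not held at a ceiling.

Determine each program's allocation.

Headcount total: 187.
Unconstrained shares: Meridian Advocacy 105,185.83; Valley Arts 84,148.66; Central Nutrition 17,715.51.
Capped: Meridian Advocacy ($43,100); remaining pool $163,950 reallocated over remaining headcount 92.
Shares after redistribution: Valley Arts 135,436.96 → $135,435; Central Nutrition 28,513.04 → $28,515.

Meridian Advocacy: $43,100 | Valley Arts: $135,435 | Central Nutrition: $28,515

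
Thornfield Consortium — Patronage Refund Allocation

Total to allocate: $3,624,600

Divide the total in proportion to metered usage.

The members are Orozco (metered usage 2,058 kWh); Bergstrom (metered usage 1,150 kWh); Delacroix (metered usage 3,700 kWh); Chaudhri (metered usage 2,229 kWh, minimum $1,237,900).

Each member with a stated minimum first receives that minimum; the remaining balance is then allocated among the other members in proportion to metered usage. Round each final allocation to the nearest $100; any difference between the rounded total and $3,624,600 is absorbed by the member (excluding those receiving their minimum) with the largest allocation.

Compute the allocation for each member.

Orozco: $711,000 | Bergstrom: $397,300 | Delacroix: $1,278,400 | Chaudhri: $1,237,900

Fund the minimums — Chaudhri $1,237,900. Balance $2,386,700.
Balance split over remaining metered usage 6,908: Orozco 711,034.83 → $711,000; Bergstrom 397,322.67 → $397,300; Delacroix 1,278,342.50 → $1,278,300.
Rounding difference +$100 applied to Delacroix → $1,278,400.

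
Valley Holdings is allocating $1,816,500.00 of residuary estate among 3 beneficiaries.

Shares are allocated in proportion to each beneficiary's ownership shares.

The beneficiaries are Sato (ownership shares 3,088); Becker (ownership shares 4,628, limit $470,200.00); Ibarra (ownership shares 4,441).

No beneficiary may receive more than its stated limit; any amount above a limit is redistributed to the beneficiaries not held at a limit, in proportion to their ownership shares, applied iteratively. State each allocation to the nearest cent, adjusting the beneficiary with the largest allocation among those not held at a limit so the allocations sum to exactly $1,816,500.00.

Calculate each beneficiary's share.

Sato: $552,181.48 | Becker: $470,200.00 | Ibarra: $794,118.52

Ownership shares total: 12,157.
Pro-rata shares before constraints: Sato 461,409.2293; Becker 691,516.1635; Ibarra 663,574.6072.
Held at cap: Becker ($470,200.00); residual $1,346,300.00 reallocated over remaining ownership shares 7,529.
Remaining shares: Sato 552,181.4849 → $552,181.48; Ibarra 794,118.5151 → $794,118.52.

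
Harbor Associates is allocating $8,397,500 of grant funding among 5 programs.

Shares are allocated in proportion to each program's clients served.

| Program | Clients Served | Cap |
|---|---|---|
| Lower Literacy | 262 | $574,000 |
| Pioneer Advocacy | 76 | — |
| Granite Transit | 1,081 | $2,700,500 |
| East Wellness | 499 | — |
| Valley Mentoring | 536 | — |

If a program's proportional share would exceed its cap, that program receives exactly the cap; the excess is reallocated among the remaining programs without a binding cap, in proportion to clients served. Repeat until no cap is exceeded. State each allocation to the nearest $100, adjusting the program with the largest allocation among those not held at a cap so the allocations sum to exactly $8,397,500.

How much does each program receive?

Lower Literacy: $574,000; Pioneer Advocacy: $350,400; Granite Transit: $2,700,500; East Wellness: $2,301,000; Valley Mentoring: $2,471,600

Combined clients served = 2,454.
Proportional shares (ignoring caps): Lower Literacy 896,554.60; Pioneer Advocacy 260,069.27; Granite Transit 3,699,143.24; East Wellness 1,707,560.11; Valley Mentoring 1,834,172.78.
Cap binds for Lower Literacy ($574,000), Granite Transit ($2,700,500); balance $5,123,000 reallocated over remaining clients served 1,111.
Redistributed shares: Pioneer Advocacy 350,448.24 → $350,400; East Wellness 2,300,969.40 → $2,301,000; Valley Mentoring 2,471,582.36 → $2,471,600.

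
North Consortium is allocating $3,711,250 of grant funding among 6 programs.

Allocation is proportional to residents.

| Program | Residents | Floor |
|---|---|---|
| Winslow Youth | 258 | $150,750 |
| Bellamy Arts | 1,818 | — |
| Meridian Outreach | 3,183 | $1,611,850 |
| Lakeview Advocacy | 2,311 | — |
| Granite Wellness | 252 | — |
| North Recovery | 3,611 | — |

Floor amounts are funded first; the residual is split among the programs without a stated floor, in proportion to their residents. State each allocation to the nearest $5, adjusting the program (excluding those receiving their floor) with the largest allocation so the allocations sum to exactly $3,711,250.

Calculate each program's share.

Guaranteed amounts: Winslow Youth $150,750; Meridian Outreach $1,611,850. Residual $1,948,650.
Residual split over remaining residents 7,992: Bellamy Arts 443,273.99 → $443,275; Lakeview Advocacy 563,479.75 → $563,480; Granite Wellness 61,443.92 → $61,445; North Recovery 880,452.35 → $880,450.

Winslow Youth: $150,750; Bellamy Arts: $443,275; Meridian Outreach: $1,611,850; Lakeview Advocacy: $563,480; Granite Wellness: $61,445; North Recovery: $880,450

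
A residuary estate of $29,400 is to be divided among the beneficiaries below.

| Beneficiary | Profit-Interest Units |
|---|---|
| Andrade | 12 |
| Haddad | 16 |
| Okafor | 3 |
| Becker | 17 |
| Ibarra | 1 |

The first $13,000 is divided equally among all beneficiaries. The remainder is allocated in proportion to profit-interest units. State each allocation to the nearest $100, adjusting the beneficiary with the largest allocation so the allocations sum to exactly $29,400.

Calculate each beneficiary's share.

Andrade: $6,600; Haddad: $8,000; Okafor: $3,600; Becker: $8,300; Ibarra: $2,900

Equal tier: $13,000 ÷ 5 = $2,600 apiece.
Remainder $16,400 by profit-interest units (total 49): Andrade 4,016.33 → $4,000; Haddad 5,355.10 → $5,400; Okafor 1,004.08 → $1,000; Becker 5,689.80 → $5,700; Ibarra 334.69 → $300.
Totals: Andrade $2,600 + $4,000 = $6,600; Haddad $2,600 + $5,400 = $8,000; Okafor $2,600 + $1,000 = $3,600; Becker $2,600 + $5,700 = $8,300; Ibarra $2,600 + $300 = $2,900.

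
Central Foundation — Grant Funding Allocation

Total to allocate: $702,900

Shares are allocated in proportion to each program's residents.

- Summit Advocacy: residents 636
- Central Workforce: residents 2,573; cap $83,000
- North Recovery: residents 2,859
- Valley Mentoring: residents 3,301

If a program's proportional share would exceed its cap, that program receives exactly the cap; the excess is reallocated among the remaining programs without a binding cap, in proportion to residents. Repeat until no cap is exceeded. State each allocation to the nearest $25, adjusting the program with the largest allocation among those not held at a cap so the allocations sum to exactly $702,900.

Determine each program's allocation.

Residents total: 9,369.
Proportional shares (ignoring caps): Summit Advocacy 47,715.27; Central Workforce 193,036.79; North Recovery 214,493.66; Valley Mentoring 247,654.27.
Held at cap: Central Workforce ($83,000); residual $619,900 reallocated over remaining residents 6,796.
Shares after redistribution: Summit Advocacy 58,013.01 → $58,025; North Recovery 260,784.89 → $260,775; Valley Mentoring 301,102.10 → $301,100.

Summit Advocacy: $58,025; Central Workforce: $83,000; North Recovery: $260,775; Valley Mentoring: $301,100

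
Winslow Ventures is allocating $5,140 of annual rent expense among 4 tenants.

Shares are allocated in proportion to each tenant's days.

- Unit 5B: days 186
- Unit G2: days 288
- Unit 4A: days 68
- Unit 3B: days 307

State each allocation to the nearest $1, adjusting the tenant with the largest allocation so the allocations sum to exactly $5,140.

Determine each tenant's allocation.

Total days = 849.
Pro-rata amounts: Unit 5B 186/849 × $5,140 = 1,126.08; Unit G2 288/849 × $5,140 = 1,743.60; Unit 4A 68/849 × $5,140 = 411.68; Unit 3B 307/849 × $5,140 = 1,858.63.
Rounded to nearest $1: Unit 5B $1,126; Unit G2 $1,744; Unit 4A $412; Unit 3B $1,859. Sum = $5,141.
Difference $5,140 − $5,141 = −$1 applied to largest allocation (Unit 3B): Unit 3B becomes $1,858.

Unit 5B: $1,126 | Unit G2: $1,744 | Unit 4A: $412 | Unit 3B: $1,858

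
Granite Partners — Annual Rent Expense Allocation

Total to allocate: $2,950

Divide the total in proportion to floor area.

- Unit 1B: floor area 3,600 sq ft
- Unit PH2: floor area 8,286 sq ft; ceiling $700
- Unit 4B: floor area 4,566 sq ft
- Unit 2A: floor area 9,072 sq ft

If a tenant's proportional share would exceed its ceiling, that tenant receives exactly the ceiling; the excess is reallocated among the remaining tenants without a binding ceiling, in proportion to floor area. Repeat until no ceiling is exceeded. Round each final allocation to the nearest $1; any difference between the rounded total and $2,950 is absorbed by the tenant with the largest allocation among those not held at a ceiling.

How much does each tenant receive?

Unit 1B: $470 · Unit PH2: $700 · Unit 4B: $596 · Unit 2A: $1,184

Combined floor area = 25,524.
Proportional shares (ignoring caps): Unit 1B 416.08; Unit PH2 957.68; Unit 4B 527.73; Unit 2A 1,048.52.
Held at cap: Unit PH2 ($700); balance $2,250 reallocated over remaining floor area 17,238.
Shares after redistribution: Unit 1B 469.89 → $470; Unit 4B 595.98 → $596; Unit 2A 1,184.13 → $1,184.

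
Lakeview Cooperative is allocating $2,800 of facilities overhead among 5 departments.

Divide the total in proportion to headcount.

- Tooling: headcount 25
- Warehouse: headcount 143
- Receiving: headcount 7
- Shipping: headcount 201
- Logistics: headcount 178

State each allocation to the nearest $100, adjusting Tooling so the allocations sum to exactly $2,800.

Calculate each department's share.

Sum of headcount: 554.
Proportional shares: Tooling 25/554 × $2,800 = 126.35; Warehouse 143/554 × $2,800 = 722.74; Receiving 7/554 × $2,800 = 35.38; Shipping 201/554 × $2,800 = 1,015.88; Logistics 178/554 × $2,800 = 899.64.
At nearest $100: Tooling $100; Warehouse $700; Receiving $0; Shipping $1,000; Logistics $900. Sum = $2,700.
Difference $2,800 − $2,700 = +$100 applied to Tooling: Tooling becomes $200.

Tooling: $200 | Warehouse: $700 | Receiving: $0 | Shipping: $1,000 | Logistics: $900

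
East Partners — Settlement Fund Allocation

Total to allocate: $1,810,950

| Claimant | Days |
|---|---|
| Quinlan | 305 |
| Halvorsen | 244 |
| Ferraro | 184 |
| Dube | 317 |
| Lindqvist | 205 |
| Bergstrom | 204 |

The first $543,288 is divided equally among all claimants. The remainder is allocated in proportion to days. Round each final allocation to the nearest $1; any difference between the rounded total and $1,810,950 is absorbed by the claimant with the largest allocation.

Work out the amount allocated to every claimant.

First tranche $543,288 split equally: $90,548 each.
Remainder $1,267,662 by days (total 1,459): Quinlan 265,001.31 → $265,001; Halvorsen 212,001.05 → $212,001; Ferraro 159,869.64 → $159,870; Dube 275,427.59 → $275,428; Lindqvist 178,115.63 → $178,116; Bergstrom 177,246.78 → $177,247.
Rounding difference −$1 on remainder applied to Dube.
Totals: Quinlan $90,548 + $265,001 = $355,549; Halvorsen $90,548 + $212,001 = $302,549; Ferraro $90,548 + $159,870 = $250,418; Dube $90,548 + $275,427 = $365,975; Lindqvist $90,548 + $178,116 = $268,664; Bergstrom $90,548 + $177,247 = $267,795.

Quinlan: $355,549 | Halvorsen: $302,549 | Ferraro: $250,418 | Dube: $365,975 | Lindqvist: $268,664 | Bergstrom: $267,795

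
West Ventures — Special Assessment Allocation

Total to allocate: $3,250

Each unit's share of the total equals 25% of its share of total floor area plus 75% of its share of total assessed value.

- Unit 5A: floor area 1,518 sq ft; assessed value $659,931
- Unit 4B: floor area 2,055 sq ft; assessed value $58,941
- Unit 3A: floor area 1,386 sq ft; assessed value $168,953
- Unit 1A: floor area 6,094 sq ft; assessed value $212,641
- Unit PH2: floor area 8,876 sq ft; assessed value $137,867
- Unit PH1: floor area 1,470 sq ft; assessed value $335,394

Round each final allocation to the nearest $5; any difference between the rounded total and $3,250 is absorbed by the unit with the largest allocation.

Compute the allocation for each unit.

Totals — floor area 21,399, assessed value 1,573,727.
Composite weights (25% floor area + 75% assessed value): Unit 5A 0.3322; Unit 4B 0.0521; Unit 3A 0.0967; Unit 1A 0.1725; Unit PH2 0.1694; Unit PH1 0.1770.
Raw shares: Unit 5A 1,079.78; Unit 4B 169.32; Unit 3A 314.31; Unit 1A 560.74; Unit PH2 550.55; Unit PH1 575.30.
At nearest $5: Unit 5A $1,080; Unit 4B $170; Unit 3A $315; Unit 1A $560; Unit PH2 $550; Unit PH1 $575. Sum = $3,250.
Sum already equals the total — no adjustment.

Unit 5A: $1,080 | Unit 4B: $170 | Unit 3A: $315 | Unit 1A: $560 | Unit PH2: $550 | Unit PH1: $575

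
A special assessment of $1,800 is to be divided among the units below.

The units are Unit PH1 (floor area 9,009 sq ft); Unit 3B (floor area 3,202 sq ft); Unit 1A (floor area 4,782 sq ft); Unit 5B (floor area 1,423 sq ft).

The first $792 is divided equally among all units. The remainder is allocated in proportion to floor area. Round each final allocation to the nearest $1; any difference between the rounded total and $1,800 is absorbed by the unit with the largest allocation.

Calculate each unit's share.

$792 shared equally gives $198 per unit.
Remainder $1,008 by floor area (total 18,416): Unit PH1 493.11 → $493; Unit 3B 175.26 → $175; Unit 1A 261.74 → $262; Unit 5B 77.89 → $78.
Totals: Unit PH1 $198 + $493 = $691; Unit 3B $198 + $175 = $373; Unit 1A $198 + $262 = $460; Unit 5B $198 + $78 = $276.

Unit PH1: $691 · Unit 3B: $373 · Unit 1A: $460 · Unit 5B: $276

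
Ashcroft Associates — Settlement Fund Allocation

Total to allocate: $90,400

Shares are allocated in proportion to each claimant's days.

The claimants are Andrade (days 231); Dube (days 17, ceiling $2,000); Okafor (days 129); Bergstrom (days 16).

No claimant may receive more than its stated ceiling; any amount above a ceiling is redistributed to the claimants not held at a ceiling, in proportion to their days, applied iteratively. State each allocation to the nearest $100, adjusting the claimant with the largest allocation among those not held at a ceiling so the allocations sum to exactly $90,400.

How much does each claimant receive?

Days total: 393.
Unconstrained shares: Andrade 53,135.88; Dube 3,910.43; Okafor 29,673.28; Bergstrom 3,680.41.
Cap binds for Dube ($2,000); balance $88,400 reallocated over remaining days 376.
Shares after redistribution: Andrade 54,309.57 → $54,300; Okafor 30,328.72 → $30,300; Bergstrom 3,761.70 → $3,800.

Andrade: $54,300; Dube: $2,000; Okafor: $30,300; Bergstrom: $3,800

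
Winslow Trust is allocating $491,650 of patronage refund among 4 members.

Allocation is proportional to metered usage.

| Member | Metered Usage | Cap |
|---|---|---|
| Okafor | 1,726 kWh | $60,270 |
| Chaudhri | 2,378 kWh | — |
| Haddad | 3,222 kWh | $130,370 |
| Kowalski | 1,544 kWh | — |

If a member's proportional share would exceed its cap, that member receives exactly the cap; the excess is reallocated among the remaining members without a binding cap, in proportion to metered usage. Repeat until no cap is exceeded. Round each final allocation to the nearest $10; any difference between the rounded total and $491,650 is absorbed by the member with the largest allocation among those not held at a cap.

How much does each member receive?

Okafor: $60,270 · Chaudhri: $182,510 · Haddad: $130,370 · Kowalski: $118,500

Sum of metered usage: 8,870.
Pro-rata shares before constraints: Okafor 95,669.44; Chaudhri 131,808.76; Haddad 178,590.34; Kowalski 85,581.47.
Held at cap: Okafor ($60,270), Haddad ($130,370); remaining pool $301,010 reallocated over remaining metered usage 3,922.
Remaining shares: Chaudhri 182,509.38 → $182,510; Kowalski 118,500.62 → $118,500.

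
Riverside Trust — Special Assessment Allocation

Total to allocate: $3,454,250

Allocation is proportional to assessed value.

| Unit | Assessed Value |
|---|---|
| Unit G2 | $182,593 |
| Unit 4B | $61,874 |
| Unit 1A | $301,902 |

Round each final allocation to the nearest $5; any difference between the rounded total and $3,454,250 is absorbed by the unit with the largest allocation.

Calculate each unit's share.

Unit G2: $1,154,390; Unit 4B: $391,180; Unit 1A: $1,908,680

Assessed value total: 546,369.
Proportional shares: Unit G2 182,593/546,369 × $3,454,250 = 1,154,388.10; Unit 4B 61,874/546,369 × $3,454,250 = 391,179.34; Unit 1A 301,902/546,369 × $3,454,250 = 1,908,682.56.
At nearest $5: Unit G2 $1,154,390; Unit 4B $391,180; Unit 1A $1,908,685. Sum = $3,454,255.
Difference $3,454,250 − $3,454,255 = −$5 applied to largest allocation (Unit 1A): Unit 1A becomes $1,908,680.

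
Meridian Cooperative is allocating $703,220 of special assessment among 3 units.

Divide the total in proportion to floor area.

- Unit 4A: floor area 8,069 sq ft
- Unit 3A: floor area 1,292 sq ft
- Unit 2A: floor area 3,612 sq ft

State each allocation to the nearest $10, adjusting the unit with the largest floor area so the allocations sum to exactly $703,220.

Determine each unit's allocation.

Unit 4A: $437,400; Unit 3A: $70,030; Unit 2A: $195,790

Combined floor area = 8,069 + 1,292 + 3,612 = 12,973.
Pro-rata amounts: Unit 4A 437,391.67; Unit 3A 70,034.71; Unit 2A 195,793.62.
At nearest $10: Unit 4A $437,390; Unit 3A $70,030; Unit 2A $195,790. Sum = $703,210.
Difference $703,220 − $703,210 = +$10 applied to largest floor area (Unit 4A): Unit 4A becomes $437,400.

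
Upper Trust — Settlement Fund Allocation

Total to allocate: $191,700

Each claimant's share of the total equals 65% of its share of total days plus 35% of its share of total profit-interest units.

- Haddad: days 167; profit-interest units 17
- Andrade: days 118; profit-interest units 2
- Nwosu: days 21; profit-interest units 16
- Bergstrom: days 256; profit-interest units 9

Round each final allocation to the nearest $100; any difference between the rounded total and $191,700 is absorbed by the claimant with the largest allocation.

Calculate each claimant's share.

Totals — days 562, profit-interest units 44.
Combined weights (65% days + 35% profit-interest units): Haddad 0.3284; Andrade 0.1524; Nwosu 0.1516; Bergstrom 0.3677.
Raw shares: Haddad 62,949.82; Andrade 29,212.39; Nwosu 29,054.24; Bergstrom 70,483.55.
At nearest $100: Haddad $62,900; Andrade $29,200; Nwosu $29,100; Bergstrom $70,500. Sum = $191,700.
No rounding difference to absorb.

Haddad: $62,900 · Andrade: $29,200 · Nwosu: $29,100 · Bergstrom: $70,500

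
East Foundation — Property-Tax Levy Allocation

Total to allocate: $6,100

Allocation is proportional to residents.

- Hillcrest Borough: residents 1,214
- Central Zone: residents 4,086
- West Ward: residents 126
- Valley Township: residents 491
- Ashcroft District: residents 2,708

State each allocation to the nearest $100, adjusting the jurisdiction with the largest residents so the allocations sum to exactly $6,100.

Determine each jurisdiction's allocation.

Sum of residents: 1,214 + 4,086 + 126 + 491 + 2,708 = 8,625.
Pro-rata amounts: Hillcrest Borough 858.60; Central Zone 2,889.81; West Ward 89.11; Valley Township 347.26; Ashcroft District 1,915.22.
At nearest $100: Hillcrest Borough $900; Central Zone $2,900; West Ward $100; Valley Township $300; Ashcroft District $1,900. Sum = $6,100.
No rounding difference to absorb.

Hillcrest Borough: $900 · Central Zone: $2,900 · West Ward: $100 · Valley Township: $300 · Ashcroft District: $1,900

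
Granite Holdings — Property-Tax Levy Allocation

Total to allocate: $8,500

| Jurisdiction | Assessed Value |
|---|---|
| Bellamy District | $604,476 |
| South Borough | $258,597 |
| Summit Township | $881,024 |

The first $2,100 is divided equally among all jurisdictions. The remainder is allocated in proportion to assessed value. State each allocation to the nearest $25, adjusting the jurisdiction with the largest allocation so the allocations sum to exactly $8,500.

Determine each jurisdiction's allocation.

Bellamy District: $2,925 | South Borough: $1,650 | Summit Township: $3,925

$2,100 shared equally gives $700 per jurisdiction.
Remainder $6,400 by assessed value (total 1,744,097): Bellamy District 2,218.14 → $2,225; South Borough 948.93 → $950; Summit Township 3,232.94 → $3,225.
Totals: Bellamy District $700 + $2,225 = $2,925; South Borough $700 + $950 = $1,650; Summit Township $700 + $3,225 = $3,925.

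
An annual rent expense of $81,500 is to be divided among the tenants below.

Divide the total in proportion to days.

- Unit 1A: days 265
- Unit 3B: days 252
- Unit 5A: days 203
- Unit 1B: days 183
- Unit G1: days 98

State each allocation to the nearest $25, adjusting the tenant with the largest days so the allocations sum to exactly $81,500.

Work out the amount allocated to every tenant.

Sum of days: 265 + 252 + 203 + 183 + 98 = 1,001.
Proportional shares: Unit 1A 21,575.92; Unit 3B 20,517.48; Unit 5A 16,527.97; Unit 1B 14,899.60; Unit G1 7,979.02.
At nearest $25: Unit 1A $21,575; Unit 3B $20,525; Unit 5A $16,525; Unit 1B $14,900; Unit G1 $7,975. Sum = $81,500.
No rounding difference to absorb.

Unit 1A: $21,575 | Unit 3B: $20,525 | Unit 5A: $16,525 | Unit 1B: $14,900 | Unit G1: $7,975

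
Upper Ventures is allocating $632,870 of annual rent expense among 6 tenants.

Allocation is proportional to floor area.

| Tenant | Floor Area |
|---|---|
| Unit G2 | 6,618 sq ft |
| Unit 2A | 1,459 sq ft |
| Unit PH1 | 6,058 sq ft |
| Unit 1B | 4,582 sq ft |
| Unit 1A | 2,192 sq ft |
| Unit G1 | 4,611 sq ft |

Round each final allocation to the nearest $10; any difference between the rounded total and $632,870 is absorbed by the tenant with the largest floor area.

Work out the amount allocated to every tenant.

Unit G2: $164,120 · Unit 2A: $36,180 · Unit PH1: $150,230 · Unit 1B: $113,630 · Unit 1A: $54,360 · Unit G1: $114,350

Total floor area = 6,618 + 1,459 + 6,058 + 4,582 + 2,192 + 4,611 = 25,520.
Proportional shares: Unit G2 164,119.66; Unit 2A 36,181.71; Unit PH1 150,232.23; Unit 1B 113,628.93; Unit 1A 54,359.37; Unit G1 114,348.10.
After rounding ($10): Unit G2 $164,120; Unit 2A $36,180; Unit PH1 $150,230; Unit 1B $113,630; Unit 1A $54,360; Unit G1 $114,350. Sum = $632,870.
No rounding difference to absorb.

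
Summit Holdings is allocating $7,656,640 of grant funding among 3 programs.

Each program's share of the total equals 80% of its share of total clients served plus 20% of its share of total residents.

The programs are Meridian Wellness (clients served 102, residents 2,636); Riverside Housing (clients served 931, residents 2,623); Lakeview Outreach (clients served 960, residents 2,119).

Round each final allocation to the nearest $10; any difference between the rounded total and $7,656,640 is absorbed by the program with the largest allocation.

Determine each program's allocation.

Meridian Wellness: $860,600; Riverside Housing: $3,405,760; Lakeview Outreach: $3,390,280

Clients served total 1,993; residents total 7,378.
Composite weights (80% clients served + 20% residents): Meridian Wellness 0.1124; Riverside Housing 0.4448; Lakeview Outreach 0.4428.
Proportional shares: Meridian Wellness 860,598.53; Riverside Housing 3,405,759.67; Lakeview Outreach 3,390,281.80.
Rounded to nearest $10: Meridian Wellness $860,600; Riverside Housing $3,405,760; Lakeview Outreach $3,390,280. Sum = $7,656,640.
Rounded total matches; no reconciliation needed.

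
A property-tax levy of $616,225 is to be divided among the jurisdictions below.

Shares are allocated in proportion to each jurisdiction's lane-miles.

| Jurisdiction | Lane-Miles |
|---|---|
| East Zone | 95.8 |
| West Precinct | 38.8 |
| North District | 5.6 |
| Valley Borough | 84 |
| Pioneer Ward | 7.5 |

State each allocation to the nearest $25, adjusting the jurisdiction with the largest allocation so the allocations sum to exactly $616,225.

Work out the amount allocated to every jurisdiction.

Total lane-miles = 231.7.
Unrounded shares: East Zone 95.8/231.7 × $616,225 = 254,787.89; West Precinct 38.8/231.7 × $616,225 = 103,191.76; North District 5.6/231.7 × $616,225 = 14,893.66; Valley Borough 84/231.7 × $616,225 = 223,404.83; Pioneer Ward 7.5/231.7 × $616,225 = 19,946.86.
After rounding ($25): East Zone $254,800; West Precinct $103,200; North District $14,900; Valley Borough $223,400; Pioneer Ward $19,950. Sum = $616,250.
Difference $616,225 − $616,250 = −$25 applied to largest allocation (East Zone): East Zone becomes $254,775.

East Zone: $254,775; West Precinct: $103,200; North District: $14,900; Valley Borough: $223,400; Pioneer Ward: $19,950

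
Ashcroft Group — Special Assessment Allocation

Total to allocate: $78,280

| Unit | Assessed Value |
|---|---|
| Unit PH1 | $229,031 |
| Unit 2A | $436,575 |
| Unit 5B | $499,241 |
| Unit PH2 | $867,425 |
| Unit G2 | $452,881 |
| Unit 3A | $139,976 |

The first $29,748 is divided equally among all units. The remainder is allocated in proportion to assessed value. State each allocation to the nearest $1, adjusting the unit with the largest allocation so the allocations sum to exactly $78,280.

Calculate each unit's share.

Equal tier: $29,748 ÷ 6 = $4,958 apiece.
Remainder $48,532 by assessed value (total 2,625,129): Unit PH1 4,234.20 → $4,234; Unit 2A 8,071.17 → $8,071; Unit 5B 9,229.70 → $9,230; Unit PH2 16,036.496 → $16,036; Unit G2 8,372.62 → $8,373; Unit 3A 2,587.80 → $2,588.
Totals: Unit PH1 $4,958 + $4,234 = $9,192; Unit 2A $4,958 + $8,071 = $13,029; Unit 5B $4,958 + $9,230 = $14,188; Unit PH2 $4,958 + $16,036 = $20,994; Unit G2 $4,958 + $8,373 = $13,331; Unit 3A $4,958 + $2,588 = $7,546.

Unit PH1: $9,192 · Unit 2A: $13,029 · Unit 5B: $14,188 · Unit PH2: $20,994 · Unit G2: $13,331 · Unit 3A: $7,546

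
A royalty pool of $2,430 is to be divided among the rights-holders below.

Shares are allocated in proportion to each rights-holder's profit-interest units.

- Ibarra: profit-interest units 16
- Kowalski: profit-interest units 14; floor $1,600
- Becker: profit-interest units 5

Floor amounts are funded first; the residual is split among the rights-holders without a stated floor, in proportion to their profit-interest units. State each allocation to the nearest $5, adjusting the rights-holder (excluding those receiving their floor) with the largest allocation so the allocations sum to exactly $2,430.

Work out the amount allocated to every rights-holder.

Minimums first: Kowalski $1,600. Balance $830.
Balance split over remaining profit-interest units 21: Ibarra 632.38 → $630; Becker 197.62 → $200.

Ibarra: $630; Kowalski: $1,600; Becker: $200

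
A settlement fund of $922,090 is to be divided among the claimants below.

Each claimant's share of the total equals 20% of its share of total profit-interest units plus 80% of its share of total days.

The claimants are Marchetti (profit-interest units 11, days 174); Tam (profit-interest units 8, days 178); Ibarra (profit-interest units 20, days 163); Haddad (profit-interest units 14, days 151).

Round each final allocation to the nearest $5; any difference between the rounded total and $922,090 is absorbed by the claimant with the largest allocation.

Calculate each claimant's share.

Marchetti: $231,000 · Tam: $224,990 · Ibarra: $250,135 · Haddad: $215,965

Profit-interest units total 53; days total 666.
Composite weights (20% profit-interest units + 80% days): Marchetti 0.2505; Tam 0.2440; Ibarra 0.2713; Haddad 0.2342.
Unrounded shares: Marchetti 231,000.55; Tam 224,992.26; Ibarra 250,133.04; Haddad 215,964.15.
At nearest $5: Marchetti $231,000; Tam $224,990; Ibarra $250,135; Haddad $215,965. Sum = $922,090.
Sum already equals the total — no adjustment.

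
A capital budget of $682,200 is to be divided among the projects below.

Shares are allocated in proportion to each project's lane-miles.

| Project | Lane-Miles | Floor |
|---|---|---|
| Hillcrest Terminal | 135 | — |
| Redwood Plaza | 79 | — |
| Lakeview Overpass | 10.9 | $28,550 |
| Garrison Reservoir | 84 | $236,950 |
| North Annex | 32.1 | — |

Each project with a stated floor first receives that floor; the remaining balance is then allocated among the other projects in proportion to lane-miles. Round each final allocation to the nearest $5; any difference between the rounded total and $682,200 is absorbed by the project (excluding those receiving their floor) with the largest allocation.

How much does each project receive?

Hillcrest Terminal: $228,585 · Redwood Plaza: $133,765 · Lakeview Overpass: $28,550 · Garrison Reservoir: $236,950 · North Annex: $54,350

Fund the minimums — Lakeview Overpass $28,550; Garrison Reservoir $236,950. Residual $416,700.
Residual split over remaining lane-miles 246.1: Hillcrest Terminal 228,583.91 → $228,585; Redwood Plaza 133,763.92 → $133,765; North Annex 54,352.17 → $54,350.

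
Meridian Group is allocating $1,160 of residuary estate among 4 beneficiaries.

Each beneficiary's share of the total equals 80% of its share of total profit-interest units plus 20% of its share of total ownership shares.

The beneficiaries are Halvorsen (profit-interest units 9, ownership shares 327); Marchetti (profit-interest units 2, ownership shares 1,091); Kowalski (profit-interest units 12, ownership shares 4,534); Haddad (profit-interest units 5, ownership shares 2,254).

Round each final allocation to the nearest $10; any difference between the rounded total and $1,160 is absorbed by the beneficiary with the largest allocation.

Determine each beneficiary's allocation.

Totals — profit-interest units 28, ownership shares 8,206.
Combined weights (80% profit-interest units + 20% ownership shares): Halvorsen 0.2651; Marchetti 0.0837; Kowalski 0.4534; Haddad 0.1978.
Unrounded shares: Halvorsen 307.53; Marchetti 97.13; Kowalski 525.90; Haddad 229.44.
Rounded to nearest $10: Halvorsen $310; Marchetti $100; Kowalski $530; Haddad $230. Sum = $1,170.
Difference $1,160 − $1,170 = −$10 applied to largest allocation (Kowalski): Kowalski becomes $520.

Halvorsen: $310 · Marchetti: $100 · Kowalski: $520 · Haddad: $230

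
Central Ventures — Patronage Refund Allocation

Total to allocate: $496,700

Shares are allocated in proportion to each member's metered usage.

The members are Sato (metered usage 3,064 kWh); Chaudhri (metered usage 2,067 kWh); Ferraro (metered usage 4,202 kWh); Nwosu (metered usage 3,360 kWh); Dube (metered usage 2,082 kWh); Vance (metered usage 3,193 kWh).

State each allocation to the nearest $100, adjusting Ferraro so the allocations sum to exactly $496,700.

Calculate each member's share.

Sato: $84,700 | Chaudhri: $57,100 | Ferraro: $116,100 | Nwosu: $92,900 | Dube: $57,600 | Vance: $88,300

Metered usage total: 17,968.
Pro-rata amounts: Sato 3,064/17,968 × $496,700 = 84,699.96; Chaudhri 2,067/17,968 × $496,700 = 57,139.30; Ferraro 4,202/17,968 × $496,700 = 116,158.36; Nwosu 3,360/17,968 × $496,700 = 92,882.46; Dube 2,082/17,968 × $496,700 = 57,553.95; Vance 3,193/17,968 × $496,700 = 88,265.98.
At nearest $100: Sato $84,700; Chaudhri $57,100; Ferraro $116,200; Nwosu $92,900; Dube $57,600; Vance $88,300. Sum = $496,800.
Difference $496,700 − $496,800 = −$100 applied to Ferraro: Ferraro becomes $116,100.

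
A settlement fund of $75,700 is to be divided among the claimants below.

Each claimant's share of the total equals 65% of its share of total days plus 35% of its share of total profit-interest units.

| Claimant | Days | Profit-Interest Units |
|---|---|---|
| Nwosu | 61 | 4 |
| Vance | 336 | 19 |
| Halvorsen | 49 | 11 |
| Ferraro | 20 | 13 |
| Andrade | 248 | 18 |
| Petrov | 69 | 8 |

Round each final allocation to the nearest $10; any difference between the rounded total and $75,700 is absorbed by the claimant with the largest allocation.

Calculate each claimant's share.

Totals — days 783, profit-interest units 73.
Composite weights (65% days + 35% profit-interest units): Nwosu 0.0698; Vance 0.3700; Halvorsen 0.0934; Ferraro 0.0789; Andrade 0.2922; Petrov 0.0956.
Pro-rata amounts: Nwosu 5,285.12; Vance 28,010.75; Halvorsen 7,071.64; Ferraro 5,975.12; Andrade 22,117.74; Petrov 7,239.63.
After rounding ($10): Nwosu $5,290; Vance $28,010; Halvorsen $7,070; Ferraro $5,980; Andrade $22,120; Petrov $7,240. Sum = $75,710.
Difference $75,700 − $75,710 = −$10 applied to largest allocation (Vance): Vance becomes $28,000.

Nwosu: $5,290 · Vance: $28,000 · Halvorsen: $7,070 · Ferraro: $5,980 · Andrade: $22,120 · Petrov: $7,240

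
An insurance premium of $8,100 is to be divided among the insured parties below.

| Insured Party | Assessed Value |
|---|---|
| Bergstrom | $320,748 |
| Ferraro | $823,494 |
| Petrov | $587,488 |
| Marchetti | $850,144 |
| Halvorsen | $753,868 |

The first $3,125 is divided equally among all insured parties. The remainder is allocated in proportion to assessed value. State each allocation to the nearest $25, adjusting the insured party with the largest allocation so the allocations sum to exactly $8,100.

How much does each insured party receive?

First tranche $3,125 split equally: $625 each.
Remainder $4,975 by assessed value (total 3,335,742): Bergstrom 478.37 → $475; Ferraro 1,228.18 → $1,225; Petrov 876.19 → $875; Marchetti 1,267.92 → $1,275; Halvorsen 1,124.34 → $1,125.
Totals: Bergstrom $625 + $475 = $1,100; Ferraro $625 + $1,225 = $1,850; Petrov $625 + $875 = $1,500; Marchetti $625 + $1,275 = $1,900; Halvorsen $625 + $1,125 = $1,750.

Bergstrom: $1,100 | Ferraro: $1,850 | Petrov: $1,500 | Marchetti: $1,900 | Halvorsen: $1,750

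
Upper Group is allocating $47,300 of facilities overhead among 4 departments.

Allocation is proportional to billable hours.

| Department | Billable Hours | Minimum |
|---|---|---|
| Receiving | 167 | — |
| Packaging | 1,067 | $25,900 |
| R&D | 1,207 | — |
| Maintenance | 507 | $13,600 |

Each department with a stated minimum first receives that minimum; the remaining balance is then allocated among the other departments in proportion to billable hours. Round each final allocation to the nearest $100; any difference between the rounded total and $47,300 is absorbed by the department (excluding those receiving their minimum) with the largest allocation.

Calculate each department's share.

Receiving: $900; Packaging: $25,900; R&D: $6,900; Maintenance: $13,600

Minimums first: Packaging $25,900; Maintenance $13,600. Residual $7,800.
Residual split over remaining billable hours 1,374: Receiving 948.03 → $900; R&D 6,851.97 → $6,900.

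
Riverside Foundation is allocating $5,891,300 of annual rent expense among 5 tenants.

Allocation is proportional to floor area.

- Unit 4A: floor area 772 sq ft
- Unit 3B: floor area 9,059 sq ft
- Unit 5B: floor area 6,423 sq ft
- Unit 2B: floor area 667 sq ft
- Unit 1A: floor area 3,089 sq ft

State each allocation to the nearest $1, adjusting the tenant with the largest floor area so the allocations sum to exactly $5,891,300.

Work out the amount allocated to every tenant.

Unit 4A: $227,291 | Unit 3B: $2,667,130 | Unit 5B: $1,891,045 | Unit 2B: $196,377 | Unit 1A: $909,457

Total floor area = 20,010.
Unrounded shares: Unit 4A 772/20,010 × $5,891,300 = 227,290.53; Unit 3B 9,059/20,010 × $5,891,300 = 2,667,130.77; Unit 5B 6,423/20,010 × $5,891,300 = 1,891,045.47; Unit 2B 667/20,010 × $5,891,300 = 196,376.67; Unit 1A 3,089/20,010 × $5,891,300 = 909,456.56.
At nearest $1: Unit 4A $227,291; Unit 3B $2,667,131; Unit 5B $1,891,045; Unit 2B $196,377; Unit 1A $909,457. Sum = $5,891,301.
Difference $5,891,300 − $5,891,301 = −$1 applied to largest floor area (Unit 3B): Unit 3B becomes $2,667,130.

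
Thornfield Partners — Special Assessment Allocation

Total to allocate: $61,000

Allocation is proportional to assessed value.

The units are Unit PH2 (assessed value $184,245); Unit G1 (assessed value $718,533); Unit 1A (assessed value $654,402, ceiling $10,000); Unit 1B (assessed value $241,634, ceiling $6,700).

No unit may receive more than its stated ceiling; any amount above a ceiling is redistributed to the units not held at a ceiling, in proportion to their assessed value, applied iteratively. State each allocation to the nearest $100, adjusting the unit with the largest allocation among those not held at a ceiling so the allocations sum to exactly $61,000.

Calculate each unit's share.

Combined assessed value = 1,798,814.
Proportional shares (ignoring caps): Unit PH2 6,247.98; Unit G1 24,366.34; Unit 1A 22,191.58; Unit 1B 8,194.11.
Held at cap: Unit 1A ($10,000), Unit 1B ($6,700); balance $44,300 reallocated over remaining assessed value 902,778.
Shares after redistribution: Unit PH2 9,041.04 → $9,000; Unit G1 35,258.96 → $35,300.

Unit PH2: $9,000; Unit G1: $35,300; Unit 1A: $10,000; Unit 1B: $6,700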